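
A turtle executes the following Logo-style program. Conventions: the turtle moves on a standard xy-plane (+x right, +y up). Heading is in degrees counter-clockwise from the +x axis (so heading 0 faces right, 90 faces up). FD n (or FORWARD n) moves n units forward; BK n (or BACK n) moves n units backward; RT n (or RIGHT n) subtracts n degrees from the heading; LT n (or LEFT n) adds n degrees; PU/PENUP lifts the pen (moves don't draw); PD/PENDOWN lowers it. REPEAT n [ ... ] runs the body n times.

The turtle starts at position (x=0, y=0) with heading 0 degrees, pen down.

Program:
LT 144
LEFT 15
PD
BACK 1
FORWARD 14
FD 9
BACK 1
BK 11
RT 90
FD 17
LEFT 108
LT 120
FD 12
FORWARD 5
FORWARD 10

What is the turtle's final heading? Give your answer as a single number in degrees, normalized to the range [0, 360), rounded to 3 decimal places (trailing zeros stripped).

Executing turtle program step by step:
Start: pos=(0,0), heading=0, pen down
LT 144: heading 0 -> 144
LT 15: heading 144 -> 159
PD: pen down
BK 1: (0,0) -> (0.934,-0.358) [heading=159, draw]
FD 14: (0.934,-0.358) -> (-12.137,4.659) [heading=159, draw]
FD 9: (-12.137,4.659) -> (-20.539,7.884) [heading=159, draw]
BK 1: (-20.539,7.884) -> (-19.605,7.526) [heading=159, draw]
BK 11: (-19.605,7.526) -> (-9.336,3.584) [heading=159, draw]
RT 90: heading 159 -> 69
FD 17: (-9.336,3.584) -> (-3.244,19.455) [heading=69, draw]
LT 108: heading 69 -> 177
LT 120: heading 177 -> 297
FD 12: (-3.244,19.455) -> (2.204,8.762) [heading=297, draw]
FD 5: (2.204,8.762) -> (4.474,4.307) [heading=297, draw]
FD 10: (4.474,4.307) -> (9.014,-4.603) [heading=297, draw]
Final: pos=(9.014,-4.603), heading=297, 9 segment(s) drawn

Answer: 297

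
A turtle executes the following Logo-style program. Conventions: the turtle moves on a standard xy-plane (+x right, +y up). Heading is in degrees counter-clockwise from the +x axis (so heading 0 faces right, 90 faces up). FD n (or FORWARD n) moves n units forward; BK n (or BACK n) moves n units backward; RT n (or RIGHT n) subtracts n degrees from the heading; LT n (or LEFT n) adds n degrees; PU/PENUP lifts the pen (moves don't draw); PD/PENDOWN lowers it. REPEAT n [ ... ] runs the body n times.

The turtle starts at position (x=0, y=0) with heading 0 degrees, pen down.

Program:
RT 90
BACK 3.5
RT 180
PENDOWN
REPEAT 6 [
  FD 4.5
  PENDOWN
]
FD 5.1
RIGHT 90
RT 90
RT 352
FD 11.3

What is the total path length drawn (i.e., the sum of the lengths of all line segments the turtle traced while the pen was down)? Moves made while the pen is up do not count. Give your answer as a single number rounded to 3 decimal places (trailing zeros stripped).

Answer: 46.9

Derivation:
Executing turtle program step by step:
Start: pos=(0,0), heading=0, pen down
RT 90: heading 0 -> 270
BK 3.5: (0,0) -> (0,3.5) [heading=270, draw]
RT 180: heading 270 -> 90
PD: pen down
REPEAT 6 [
  -- iteration 1/6 --
  FD 4.5: (0,3.5) -> (0,8) [heading=90, draw]
  PD: pen down
  -- iteration 2/6 --
  FD 4.5: (0,8) -> (0,12.5) [heading=90, draw]
  PD: pen down
  -- iteration 3/6 --
  FD 4.5: (0,12.5) -> (0,17) [heading=90, draw]
  PD: pen down
  -- iteration 4/6 --
  FD 4.5: (0,17) -> (0,21.5) [heading=90, draw]
  PD: pen down
  -- iteration 5/6 --
  FD 4.5: (0,21.5) -> (0,26) [heading=90, draw]
  PD: pen down
  -- iteration 6/6 --
  FD 4.5: (0,26) -> (0,30.5) [heading=90, draw]
  PD: pen down
]
FD 5.1: (0,30.5) -> (0,35.6) [heading=90, draw]
RT 90: heading 90 -> 0
RT 90: heading 0 -> 270
RT 352: heading 270 -> 278
FD 11.3: (0,35.6) -> (1.573,24.41) [heading=278, draw]
Final: pos=(1.573,24.41), heading=278, 9 segment(s) drawn

Segment lengths:
  seg 1: (0,0) -> (0,3.5), length = 3.5
  seg 2: (0,3.5) -> (0,8), length = 4.5
  seg 3: (0,8) -> (0,12.5), length = 4.5
  seg 4: (0,12.5) -> (0,17), length = 4.5
  seg 5: (0,17) -> (0,21.5), length = 4.5
  seg 6: (0,21.5) -> (0,26), length = 4.5
  seg 7: (0,26) -> (0,30.5), length = 4.5
  seg 8: (0,30.5) -> (0,35.6), length = 5.1
  seg 9: (0,35.6) -> (1.573,24.41), length = 11.3
Total = 46.9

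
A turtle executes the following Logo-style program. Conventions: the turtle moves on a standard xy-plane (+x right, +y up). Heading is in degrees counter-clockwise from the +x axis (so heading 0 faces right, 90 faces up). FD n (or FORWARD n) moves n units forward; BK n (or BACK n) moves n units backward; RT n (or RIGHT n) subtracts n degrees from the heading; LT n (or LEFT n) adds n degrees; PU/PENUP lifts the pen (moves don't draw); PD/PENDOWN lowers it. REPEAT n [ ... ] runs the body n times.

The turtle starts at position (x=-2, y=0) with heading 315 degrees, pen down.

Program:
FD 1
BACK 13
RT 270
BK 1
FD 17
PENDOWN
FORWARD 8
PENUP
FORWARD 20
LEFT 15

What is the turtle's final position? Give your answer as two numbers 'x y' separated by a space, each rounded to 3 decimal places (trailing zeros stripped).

Executing turtle program step by step:
Start: pos=(-2,0), heading=315, pen down
FD 1: (-2,0) -> (-1.293,-0.707) [heading=315, draw]
BK 13: (-1.293,-0.707) -> (-10.485,8.485) [heading=315, draw]
RT 270: heading 315 -> 45
BK 1: (-10.485,8.485) -> (-11.192,7.778) [heading=45, draw]
FD 17: (-11.192,7.778) -> (0.828,19.799) [heading=45, draw]
PD: pen down
FD 8: (0.828,19.799) -> (6.485,25.456) [heading=45, draw]
PU: pen up
FD 20: (6.485,25.456) -> (20.627,39.598) [heading=45, move]
LT 15: heading 45 -> 60
Final: pos=(20.627,39.598), heading=60, 5 segment(s) drawn

Answer: 20.627 39.598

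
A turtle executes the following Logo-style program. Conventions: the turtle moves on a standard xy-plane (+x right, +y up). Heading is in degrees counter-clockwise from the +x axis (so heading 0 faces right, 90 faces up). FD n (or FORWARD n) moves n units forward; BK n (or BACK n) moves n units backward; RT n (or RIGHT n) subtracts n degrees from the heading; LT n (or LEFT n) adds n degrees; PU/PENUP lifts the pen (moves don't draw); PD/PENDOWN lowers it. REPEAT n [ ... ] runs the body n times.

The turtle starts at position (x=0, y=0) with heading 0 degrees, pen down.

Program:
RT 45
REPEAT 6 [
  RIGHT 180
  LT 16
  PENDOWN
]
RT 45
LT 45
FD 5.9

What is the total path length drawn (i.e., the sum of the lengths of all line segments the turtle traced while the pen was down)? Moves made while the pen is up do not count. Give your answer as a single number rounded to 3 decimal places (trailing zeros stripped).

Executing turtle program step by step:
Start: pos=(0,0), heading=0, pen down
RT 45: heading 0 -> 315
REPEAT 6 [
  -- iteration 1/6 --
  RT 180: heading 315 -> 135
  LT 16: heading 135 -> 151
  PD: pen down
  -- iteration 2/6 --
  RT 180: heading 151 -> 331
  LT 16: heading 331 -> 347
  PD: pen down
  -- iteration 3/6 --
  RT 180: heading 347 -> 167
  LT 16: heading 167 -> 183
  PD: pen down
  -- iteration 4/6 --
  RT 180: heading 183 -> 3
  LT 16: heading 3 -> 19
  PD: pen down
  -- iteration 5/6 --
  RT 180: heading 19 -> 199
  LT 16: heading 199 -> 215
  PD: pen down
  -- iteration 6/6 --
  RT 180: heading 215 -> 35
  LT 16: heading 35 -> 51
  PD: pen down
]
RT 45: heading 51 -> 6
LT 45: heading 6 -> 51
FD 5.9: (0,0) -> (3.713,4.585) [heading=51, draw]
Final: pos=(3.713,4.585), heading=51, 1 segment(s) drawn

Segment lengths:
  seg 1: (0,0) -> (3.713,4.585), length = 5.9
Total = 5.9

Answer: 5.9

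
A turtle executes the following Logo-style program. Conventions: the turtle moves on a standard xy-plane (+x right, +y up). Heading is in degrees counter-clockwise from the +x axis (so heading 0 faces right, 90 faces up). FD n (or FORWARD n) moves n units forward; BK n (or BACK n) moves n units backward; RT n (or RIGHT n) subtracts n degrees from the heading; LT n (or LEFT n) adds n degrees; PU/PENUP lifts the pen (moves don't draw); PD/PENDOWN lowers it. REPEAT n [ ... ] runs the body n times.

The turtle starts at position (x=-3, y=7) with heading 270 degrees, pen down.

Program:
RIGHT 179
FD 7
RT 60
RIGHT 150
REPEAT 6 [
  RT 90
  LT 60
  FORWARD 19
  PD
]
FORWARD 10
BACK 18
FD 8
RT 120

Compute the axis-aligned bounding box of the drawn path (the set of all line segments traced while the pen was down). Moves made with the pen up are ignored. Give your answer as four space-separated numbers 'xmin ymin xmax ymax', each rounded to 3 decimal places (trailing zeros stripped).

Executing turtle program step by step:
Start: pos=(-3,7), heading=270, pen down
RT 179: heading 270 -> 91
FD 7: (-3,7) -> (-3.122,13.999) [heading=91, draw]
RT 60: heading 91 -> 31
RT 150: heading 31 -> 241
REPEAT 6 [
  -- iteration 1/6 --
  RT 90: heading 241 -> 151
  LT 60: heading 151 -> 211
  FD 19: (-3.122,13.999) -> (-19.408,4.213) [heading=211, draw]
  PD: pen down
  -- iteration 2/6 --
  RT 90: heading 211 -> 121
  LT 60: heading 121 -> 181
  FD 19: (-19.408,4.213) -> (-38.405,3.882) [heading=181, draw]
  PD: pen down
  -- iteration 3/6 --
  RT 90: heading 181 -> 91
  LT 60: heading 91 -> 151
  FD 19: (-38.405,3.882) -> (-55.023,13.093) [heading=151, draw]
  PD: pen down
  -- iteration 4/6 --
  RT 90: heading 151 -> 61
  LT 60: heading 61 -> 121
  FD 19: (-55.023,13.093) -> (-64.809,29.379) [heading=121, draw]
  PD: pen down
  -- iteration 5/6 --
  RT 90: heading 121 -> 31
  LT 60: heading 31 -> 91
  FD 19: (-64.809,29.379) -> (-65.141,48.376) [heading=91, draw]
  PD: pen down
  -- iteration 6/6 --
  RT 90: heading 91 -> 1
  LT 60: heading 1 -> 61
  FD 19: (-65.141,48.376) -> (-55.929,64.994) [heading=61, draw]
  PD: pen down
]
FD 10: (-55.929,64.994) -> (-51.081,73.74) [heading=61, draw]
BK 18: (-51.081,73.74) -> (-59.808,57.997) [heading=61, draw]
FD 8: (-59.808,57.997) -> (-55.929,64.994) [heading=61, draw]
RT 120: heading 61 -> 301
Final: pos=(-55.929,64.994), heading=301, 10 segment(s) drawn

Segment endpoints: x in {-65.141, -64.809, -59.808, -55.929, -55.023, -51.081, -38.405, -19.408, -3.122, -3}, y in {3.882, 4.213, 7, 13.093, 13.999, 29.379, 48.376, 57.997, 64.994, 64.994, 73.74}
xmin=-65.141, ymin=3.882, xmax=-3, ymax=73.74

Answer: -65.141 3.882 -3 73.74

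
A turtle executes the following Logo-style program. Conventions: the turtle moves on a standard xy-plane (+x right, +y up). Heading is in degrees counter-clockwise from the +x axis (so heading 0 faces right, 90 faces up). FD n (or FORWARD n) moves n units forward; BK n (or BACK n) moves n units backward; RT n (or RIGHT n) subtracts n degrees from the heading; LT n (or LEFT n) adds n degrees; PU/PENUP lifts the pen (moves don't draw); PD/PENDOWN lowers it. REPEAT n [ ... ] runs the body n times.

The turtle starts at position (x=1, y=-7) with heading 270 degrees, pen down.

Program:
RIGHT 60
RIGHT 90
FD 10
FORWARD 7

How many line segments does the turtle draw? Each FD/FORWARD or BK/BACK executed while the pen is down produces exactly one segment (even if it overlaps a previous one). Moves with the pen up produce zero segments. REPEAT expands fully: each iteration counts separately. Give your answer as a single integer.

Answer: 2

Derivation:
Executing turtle program step by step:
Start: pos=(1,-7), heading=270, pen down
RT 60: heading 270 -> 210
RT 90: heading 210 -> 120
FD 10: (1,-7) -> (-4,1.66) [heading=120, draw]
FD 7: (-4,1.66) -> (-7.5,7.722) [heading=120, draw]
Final: pos=(-7.5,7.722), heading=120, 2 segment(s) drawn
Segments drawn: 2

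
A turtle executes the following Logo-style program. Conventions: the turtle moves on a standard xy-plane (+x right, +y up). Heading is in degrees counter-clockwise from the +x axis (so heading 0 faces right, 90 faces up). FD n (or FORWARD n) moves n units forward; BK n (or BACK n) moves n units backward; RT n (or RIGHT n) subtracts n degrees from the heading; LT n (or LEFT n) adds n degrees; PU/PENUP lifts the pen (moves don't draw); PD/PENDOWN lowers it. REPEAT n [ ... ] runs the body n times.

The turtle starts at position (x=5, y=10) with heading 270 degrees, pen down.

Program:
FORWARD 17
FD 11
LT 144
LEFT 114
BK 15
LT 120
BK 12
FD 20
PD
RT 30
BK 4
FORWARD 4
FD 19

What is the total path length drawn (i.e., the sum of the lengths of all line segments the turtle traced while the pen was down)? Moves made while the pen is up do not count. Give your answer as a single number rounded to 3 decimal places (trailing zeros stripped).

Answer: 102

Derivation:
Executing turtle program step by step:
Start: pos=(5,10), heading=270, pen down
FD 17: (5,10) -> (5,-7) [heading=270, draw]
FD 11: (5,-7) -> (5,-18) [heading=270, draw]
LT 144: heading 270 -> 54
LT 114: heading 54 -> 168
BK 15: (5,-18) -> (19.672,-21.119) [heading=168, draw]
LT 120: heading 168 -> 288
BK 12: (19.672,-21.119) -> (15.964,-9.706) [heading=288, draw]
FD 20: (15.964,-9.706) -> (22.144,-28.727) [heading=288, draw]
PD: pen down
RT 30: heading 288 -> 258
BK 4: (22.144,-28.727) -> (22.976,-24.815) [heading=258, draw]
FD 4: (22.976,-24.815) -> (22.144,-28.727) [heading=258, draw]
FD 19: (22.144,-28.727) -> (18.194,-47.312) [heading=258, draw]
Final: pos=(18.194,-47.312), heading=258, 8 segment(s) drawn

Segment lengths:
  seg 1: (5,10) -> (5,-7), length = 17
  seg 2: (5,-7) -> (5,-18), length = 11
  seg 3: (5,-18) -> (19.672,-21.119), length = 15
  seg 4: (19.672,-21.119) -> (15.964,-9.706), length = 12
  seg 5: (15.964,-9.706) -> (22.144,-28.727), length = 20
  seg 6: (22.144,-28.727) -> (22.976,-24.815), length = 4
  seg 7: (22.976,-24.815) -> (22.144,-28.727), length = 4
  seg 8: (22.144,-28.727) -> (18.194,-47.312), length = 19
Total = 102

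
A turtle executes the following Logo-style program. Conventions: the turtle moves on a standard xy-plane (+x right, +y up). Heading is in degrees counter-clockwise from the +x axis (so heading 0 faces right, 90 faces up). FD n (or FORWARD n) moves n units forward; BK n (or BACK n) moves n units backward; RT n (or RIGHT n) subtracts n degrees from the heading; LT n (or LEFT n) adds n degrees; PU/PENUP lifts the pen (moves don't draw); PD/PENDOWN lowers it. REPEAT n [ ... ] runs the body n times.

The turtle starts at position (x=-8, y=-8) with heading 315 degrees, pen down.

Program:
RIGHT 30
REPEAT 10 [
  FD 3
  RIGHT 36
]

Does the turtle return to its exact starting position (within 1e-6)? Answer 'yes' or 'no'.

Executing turtle program step by step:
Start: pos=(-8,-8), heading=315, pen down
RT 30: heading 315 -> 285
REPEAT 10 [
  -- iteration 1/10 --
  FD 3: (-8,-8) -> (-7.224,-10.898) [heading=285, draw]
  RT 36: heading 285 -> 249
  -- iteration 2/10 --
  FD 3: (-7.224,-10.898) -> (-8.299,-13.699) [heading=249, draw]
  RT 36: heading 249 -> 213
  -- iteration 3/10 --
  FD 3: (-8.299,-13.699) -> (-10.815,-15.332) [heading=213, draw]
  RT 36: heading 213 -> 177
  -- iteration 4/10 --
  FD 3: (-10.815,-15.332) -> (-13.811,-15.175) [heading=177, draw]
  RT 36: heading 177 -> 141
  -- iteration 5/10 --
  FD 3: (-13.811,-15.175) -> (-16.142,-13.287) [heading=141, draw]
  RT 36: heading 141 -> 105
  -- iteration 6/10 --
  FD 3: (-16.142,-13.287) -> (-16.918,-10.39) [heading=105, draw]
  RT 36: heading 105 -> 69
  -- iteration 7/10 --
  FD 3: (-16.918,-10.39) -> (-15.843,-7.589) [heading=69, draw]
  RT 36: heading 69 -> 33
  -- iteration 8/10 --
  FD 3: (-15.843,-7.589) -> (-13.327,-5.955) [heading=33, draw]
  RT 36: heading 33 -> 357
  -- iteration 9/10 --
  FD 3: (-13.327,-5.955) -> (-10.331,-6.112) [heading=357, draw]
  RT 36: heading 357 -> 321
  -- iteration 10/10 --
  FD 3: (-10.331,-6.112) -> (-8,-8) [heading=321, draw]
  RT 36: heading 321 -> 285
]
Final: pos=(-8,-8), heading=285, 10 segment(s) drawn

Start position: (-8, -8)
Final position: (-8, -8)
Distance = 0; < 1e-6 -> CLOSED

Answer: yes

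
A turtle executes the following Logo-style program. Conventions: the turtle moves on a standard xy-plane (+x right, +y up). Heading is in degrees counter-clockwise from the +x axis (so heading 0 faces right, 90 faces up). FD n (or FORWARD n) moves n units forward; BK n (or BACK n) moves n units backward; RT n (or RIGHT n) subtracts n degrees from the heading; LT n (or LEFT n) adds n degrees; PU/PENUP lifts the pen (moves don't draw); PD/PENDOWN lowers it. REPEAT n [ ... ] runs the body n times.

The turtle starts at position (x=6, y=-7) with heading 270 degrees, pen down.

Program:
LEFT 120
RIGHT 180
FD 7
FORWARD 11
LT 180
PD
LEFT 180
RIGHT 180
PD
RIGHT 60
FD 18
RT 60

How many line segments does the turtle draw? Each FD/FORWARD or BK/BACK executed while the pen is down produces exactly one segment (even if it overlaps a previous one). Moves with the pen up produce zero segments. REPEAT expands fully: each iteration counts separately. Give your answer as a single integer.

Executing turtle program step by step:
Start: pos=(6,-7), heading=270, pen down
LT 120: heading 270 -> 30
RT 180: heading 30 -> 210
FD 7: (6,-7) -> (-0.062,-10.5) [heading=210, draw]
FD 11: (-0.062,-10.5) -> (-9.588,-16) [heading=210, draw]
LT 180: heading 210 -> 30
PD: pen down
LT 180: heading 30 -> 210
RT 180: heading 210 -> 30
PD: pen down
RT 60: heading 30 -> 330
FD 18: (-9.588,-16) -> (6,-25) [heading=330, draw]
RT 60: heading 330 -> 270
Final: pos=(6,-25), heading=270, 3 segment(s) drawn
Segments drawn: 3

Answer: 3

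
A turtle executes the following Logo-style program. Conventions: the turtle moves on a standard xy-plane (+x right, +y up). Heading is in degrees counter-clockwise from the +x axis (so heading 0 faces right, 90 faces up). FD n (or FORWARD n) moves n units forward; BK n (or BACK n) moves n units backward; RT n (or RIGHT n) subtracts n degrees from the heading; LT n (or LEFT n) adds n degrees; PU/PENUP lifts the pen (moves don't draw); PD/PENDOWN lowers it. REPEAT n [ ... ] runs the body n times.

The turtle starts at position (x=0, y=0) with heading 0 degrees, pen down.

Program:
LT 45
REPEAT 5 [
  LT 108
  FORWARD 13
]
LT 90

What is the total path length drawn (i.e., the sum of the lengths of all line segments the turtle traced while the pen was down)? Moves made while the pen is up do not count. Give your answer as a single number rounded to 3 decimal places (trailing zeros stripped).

Executing turtle program step by step:
Start: pos=(0,0), heading=0, pen down
LT 45: heading 0 -> 45
REPEAT 5 [
  -- iteration 1/5 --
  LT 108: heading 45 -> 153
  FD 13: (0,0) -> (-11.583,5.902) [heading=153, draw]
  -- iteration 2/5 --
  LT 108: heading 153 -> 261
  FD 13: (-11.583,5.902) -> (-13.617,-6.938) [heading=261, draw]
  -- iteration 3/5 --
  LT 108: heading 261 -> 9
  FD 13: (-13.617,-6.938) -> (-0.777,-4.904) [heading=9, draw]
  -- iteration 4/5 --
  LT 108: heading 9 -> 117
  FD 13: (-0.777,-4.904) -> (-6.679,6.679) [heading=117, draw]
  -- iteration 5/5 --
  LT 108: heading 117 -> 225
  FD 13: (-6.679,6.679) -> (-15.871,-2.514) [heading=225, draw]
]
LT 90: heading 225 -> 315
Final: pos=(-15.871,-2.514), heading=315, 5 segment(s) drawn

Segment lengths:
  seg 1: (0,0) -> (-11.583,5.902), length = 13
  seg 2: (-11.583,5.902) -> (-13.617,-6.938), length = 13
  seg 3: (-13.617,-6.938) -> (-0.777,-4.904), length = 13
  seg 4: (-0.777,-4.904) -> (-6.679,6.679), length = 13
  seg 5: (-6.679,6.679) -> (-15.871,-2.514), length = 13
Total = 65

Answer: 65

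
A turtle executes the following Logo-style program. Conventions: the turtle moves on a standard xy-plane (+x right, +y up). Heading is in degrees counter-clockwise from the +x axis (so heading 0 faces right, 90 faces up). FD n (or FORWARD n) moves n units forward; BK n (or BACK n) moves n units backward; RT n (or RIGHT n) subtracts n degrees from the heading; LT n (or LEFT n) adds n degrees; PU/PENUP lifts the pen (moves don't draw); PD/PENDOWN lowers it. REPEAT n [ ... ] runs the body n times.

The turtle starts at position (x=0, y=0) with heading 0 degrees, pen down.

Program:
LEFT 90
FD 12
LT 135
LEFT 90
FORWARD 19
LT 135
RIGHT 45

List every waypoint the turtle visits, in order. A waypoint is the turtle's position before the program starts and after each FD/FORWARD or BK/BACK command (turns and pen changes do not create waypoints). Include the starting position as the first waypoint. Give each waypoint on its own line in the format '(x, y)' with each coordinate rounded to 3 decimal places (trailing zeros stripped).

Answer: (0, 0)
(0, 12)
(13.435, -1.435)

Derivation:
Executing turtle program step by step:
Start: pos=(0,0), heading=0, pen down
LT 90: heading 0 -> 90
FD 12: (0,0) -> (0,12) [heading=90, draw]
LT 135: heading 90 -> 225
LT 90: heading 225 -> 315
FD 19: (0,12) -> (13.435,-1.435) [heading=315, draw]
LT 135: heading 315 -> 90
RT 45: heading 90 -> 45
Final: pos=(13.435,-1.435), heading=45, 2 segment(s) drawn
Waypoints (3 total):
(0, 0)
(0, 12)
(13.435, -1.435)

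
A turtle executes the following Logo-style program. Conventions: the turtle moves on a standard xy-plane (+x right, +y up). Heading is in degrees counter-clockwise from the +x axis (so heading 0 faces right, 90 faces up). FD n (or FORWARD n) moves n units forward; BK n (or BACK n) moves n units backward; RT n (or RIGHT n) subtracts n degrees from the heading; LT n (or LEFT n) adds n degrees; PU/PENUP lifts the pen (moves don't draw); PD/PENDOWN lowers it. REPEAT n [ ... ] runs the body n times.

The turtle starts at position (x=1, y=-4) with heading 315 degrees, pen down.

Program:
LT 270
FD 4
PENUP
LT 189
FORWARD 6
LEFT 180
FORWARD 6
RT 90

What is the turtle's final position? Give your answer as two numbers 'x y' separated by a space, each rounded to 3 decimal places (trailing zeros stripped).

Executing turtle program step by step:
Start: pos=(1,-4), heading=315, pen down
LT 270: heading 315 -> 225
FD 4: (1,-4) -> (-1.828,-6.828) [heading=225, draw]
PU: pen up
LT 189: heading 225 -> 54
FD 6: (-1.828,-6.828) -> (1.698,-1.974) [heading=54, move]
LT 180: heading 54 -> 234
FD 6: (1.698,-1.974) -> (-1.828,-6.828) [heading=234, move]
RT 90: heading 234 -> 144
Final: pos=(-1.828,-6.828), heading=144, 1 segment(s) drawn

Answer: -1.828 -6.828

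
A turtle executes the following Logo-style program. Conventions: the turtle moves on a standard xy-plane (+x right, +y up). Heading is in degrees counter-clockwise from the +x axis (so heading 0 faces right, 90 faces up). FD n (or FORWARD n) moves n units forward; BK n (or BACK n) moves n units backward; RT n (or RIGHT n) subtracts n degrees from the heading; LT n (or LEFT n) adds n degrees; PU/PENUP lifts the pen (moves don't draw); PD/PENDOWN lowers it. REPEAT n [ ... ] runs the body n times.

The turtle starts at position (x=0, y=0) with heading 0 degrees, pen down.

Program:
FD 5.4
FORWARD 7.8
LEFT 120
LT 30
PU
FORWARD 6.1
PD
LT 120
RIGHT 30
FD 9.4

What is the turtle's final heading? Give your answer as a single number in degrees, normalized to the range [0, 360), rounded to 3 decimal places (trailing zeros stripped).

Executing turtle program step by step:
Start: pos=(0,0), heading=0, pen down
FD 5.4: (0,0) -> (5.4,0) [heading=0, draw]
FD 7.8: (5.4,0) -> (13.2,0) [heading=0, draw]
LT 120: heading 0 -> 120
LT 30: heading 120 -> 150
PU: pen up
FD 6.1: (13.2,0) -> (7.917,3.05) [heading=150, move]
PD: pen down
LT 120: heading 150 -> 270
RT 30: heading 270 -> 240
FD 9.4: (7.917,3.05) -> (3.217,-5.091) [heading=240, draw]
Final: pos=(3.217,-5.091), heading=240, 3 segment(s) drawn

Answer: 240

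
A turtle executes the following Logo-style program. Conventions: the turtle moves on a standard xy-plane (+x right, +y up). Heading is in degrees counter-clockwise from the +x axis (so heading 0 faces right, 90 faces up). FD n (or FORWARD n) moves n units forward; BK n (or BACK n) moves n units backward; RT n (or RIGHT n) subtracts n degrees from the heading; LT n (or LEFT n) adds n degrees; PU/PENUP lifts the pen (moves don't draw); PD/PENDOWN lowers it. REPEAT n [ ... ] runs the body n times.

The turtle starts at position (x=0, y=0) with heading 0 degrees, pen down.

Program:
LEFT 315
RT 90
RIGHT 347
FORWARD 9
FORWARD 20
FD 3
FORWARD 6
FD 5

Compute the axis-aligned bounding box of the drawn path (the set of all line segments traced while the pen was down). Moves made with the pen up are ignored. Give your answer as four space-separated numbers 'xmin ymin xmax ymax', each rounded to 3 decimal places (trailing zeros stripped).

Executing turtle program step by step:
Start: pos=(0,0), heading=0, pen down
LT 315: heading 0 -> 315
RT 90: heading 315 -> 225
RT 347: heading 225 -> 238
FD 9: (0,0) -> (-4.769,-7.632) [heading=238, draw]
FD 20: (-4.769,-7.632) -> (-15.368,-24.593) [heading=238, draw]
FD 3: (-15.368,-24.593) -> (-16.957,-27.138) [heading=238, draw]
FD 6: (-16.957,-27.138) -> (-20.137,-32.226) [heading=238, draw]
FD 5: (-20.137,-32.226) -> (-22.787,-36.466) [heading=238, draw]
Final: pos=(-22.787,-36.466), heading=238, 5 segment(s) drawn

Segment endpoints: x in {-22.787, -20.137, -16.957, -15.368, -4.769, 0}, y in {-36.466, -32.226, -27.138, -24.593, -7.632, 0}
xmin=-22.787, ymin=-36.466, xmax=0, ymax=0

Answer: -22.787 -36.466 0 0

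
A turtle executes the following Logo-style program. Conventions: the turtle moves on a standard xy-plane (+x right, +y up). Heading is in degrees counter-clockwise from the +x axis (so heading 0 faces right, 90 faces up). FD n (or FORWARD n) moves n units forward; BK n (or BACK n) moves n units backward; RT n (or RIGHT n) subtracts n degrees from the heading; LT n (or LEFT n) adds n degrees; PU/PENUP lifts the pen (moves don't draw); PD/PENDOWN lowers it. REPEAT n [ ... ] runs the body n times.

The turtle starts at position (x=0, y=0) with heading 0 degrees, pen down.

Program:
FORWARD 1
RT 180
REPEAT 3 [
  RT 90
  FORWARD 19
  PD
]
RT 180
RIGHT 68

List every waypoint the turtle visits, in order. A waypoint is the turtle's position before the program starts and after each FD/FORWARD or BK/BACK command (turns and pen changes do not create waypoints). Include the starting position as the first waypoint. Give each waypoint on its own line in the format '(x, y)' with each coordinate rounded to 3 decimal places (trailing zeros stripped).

Executing turtle program step by step:
Start: pos=(0,0), heading=0, pen down
FD 1: (0,0) -> (1,0) [heading=0, draw]
RT 180: heading 0 -> 180
REPEAT 3 [
  -- iteration 1/3 --
  RT 90: heading 180 -> 90
  FD 19: (1,0) -> (1,19) [heading=90, draw]
  PD: pen down
  -- iteration 2/3 --
  RT 90: heading 90 -> 0
  FD 19: (1,19) -> (20,19) [heading=0, draw]
  PD: pen down
  -- iteration 3/3 --
  RT 90: heading 0 -> 270
  FD 19: (20,19) -> (20,0) [heading=270, draw]
  PD: pen down
]
RT 180: heading 270 -> 90
RT 68: heading 90 -> 22
Final: pos=(20,0), heading=22, 4 segment(s) drawn
Waypoints (5 total):
(0, 0)
(1, 0)
(1, 19)
(20, 19)
(20, 0)

Answer: (0, 0)
(1, 0)
(1, 19)
(20, 19)
(20, 0)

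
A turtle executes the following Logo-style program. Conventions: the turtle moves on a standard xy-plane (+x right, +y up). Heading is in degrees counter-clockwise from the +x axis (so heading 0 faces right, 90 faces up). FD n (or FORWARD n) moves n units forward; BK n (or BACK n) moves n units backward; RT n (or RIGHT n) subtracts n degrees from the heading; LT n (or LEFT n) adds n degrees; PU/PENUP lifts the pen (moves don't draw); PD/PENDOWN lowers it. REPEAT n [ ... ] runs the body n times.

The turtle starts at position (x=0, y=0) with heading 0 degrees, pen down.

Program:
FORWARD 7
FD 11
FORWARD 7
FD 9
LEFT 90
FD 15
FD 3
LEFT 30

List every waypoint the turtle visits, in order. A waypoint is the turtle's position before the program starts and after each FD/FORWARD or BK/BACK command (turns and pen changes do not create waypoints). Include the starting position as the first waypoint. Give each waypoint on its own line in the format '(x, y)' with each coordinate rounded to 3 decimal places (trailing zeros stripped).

Executing turtle program step by step:
Start: pos=(0,0), heading=0, pen down
FD 7: (0,0) -> (7,0) [heading=0, draw]
FD 11: (7,0) -> (18,0) [heading=0, draw]
FD 7: (18,0) -> (25,0) [heading=0, draw]
FD 9: (25,0) -> (34,0) [heading=0, draw]
LT 90: heading 0 -> 90
FD 15: (34,0) -> (34,15) [heading=90, draw]
FD 3: (34,15) -> (34,18) [heading=90, draw]
LT 30: heading 90 -> 120
Final: pos=(34,18), heading=120, 6 segment(s) drawn
Waypoints (7 total):
(0, 0)
(7, 0)
(18, 0)
(25, 0)
(34, 0)
(34, 15)
(34, 18)

Answer: (0, 0)
(7, 0)
(18, 0)
(25, 0)
(34, 0)
(34, 15)
(34, 18)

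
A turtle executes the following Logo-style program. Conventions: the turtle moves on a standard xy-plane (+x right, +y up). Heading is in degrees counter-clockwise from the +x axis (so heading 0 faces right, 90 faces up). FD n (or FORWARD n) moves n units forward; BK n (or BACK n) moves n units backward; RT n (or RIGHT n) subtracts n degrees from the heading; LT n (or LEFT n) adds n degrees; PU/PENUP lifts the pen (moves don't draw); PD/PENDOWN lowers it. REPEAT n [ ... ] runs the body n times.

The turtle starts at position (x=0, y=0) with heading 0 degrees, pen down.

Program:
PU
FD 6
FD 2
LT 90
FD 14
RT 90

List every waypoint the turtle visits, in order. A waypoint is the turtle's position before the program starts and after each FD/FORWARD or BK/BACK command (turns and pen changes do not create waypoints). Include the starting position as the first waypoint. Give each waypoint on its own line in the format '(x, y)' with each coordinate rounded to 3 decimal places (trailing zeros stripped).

Executing turtle program step by step:
Start: pos=(0,0), heading=0, pen down
PU: pen up
FD 6: (0,0) -> (6,0) [heading=0, move]
FD 2: (6,0) -> (8,0) [heading=0, move]
LT 90: heading 0 -> 90
FD 14: (8,0) -> (8,14) [heading=90, move]
RT 90: heading 90 -> 0
Final: pos=(8,14), heading=0, 0 segment(s) drawn
Waypoints (4 total):
(0, 0)
(6, 0)
(8, 0)
(8, 14)

Answer: (0, 0)
(6, 0)
(8, 0)
(8, 14)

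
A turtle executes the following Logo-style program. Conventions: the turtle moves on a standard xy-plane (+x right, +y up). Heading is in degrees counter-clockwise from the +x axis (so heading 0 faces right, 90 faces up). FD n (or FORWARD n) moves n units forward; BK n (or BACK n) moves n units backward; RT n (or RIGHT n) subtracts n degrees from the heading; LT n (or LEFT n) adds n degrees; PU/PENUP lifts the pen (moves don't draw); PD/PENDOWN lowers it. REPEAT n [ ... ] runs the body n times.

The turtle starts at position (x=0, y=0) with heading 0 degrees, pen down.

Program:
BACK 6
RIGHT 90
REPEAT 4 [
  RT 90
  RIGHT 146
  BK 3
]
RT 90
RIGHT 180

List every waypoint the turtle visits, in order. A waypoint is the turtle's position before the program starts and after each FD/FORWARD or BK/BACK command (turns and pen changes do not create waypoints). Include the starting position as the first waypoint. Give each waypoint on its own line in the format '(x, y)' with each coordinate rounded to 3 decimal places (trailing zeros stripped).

Executing turtle program step by step:
Start: pos=(0,0), heading=0, pen down
BK 6: (0,0) -> (-6,0) [heading=0, draw]
RT 90: heading 0 -> 270
REPEAT 4 [
  -- iteration 1/4 --
  RT 90: heading 270 -> 180
  RT 146: heading 180 -> 34
  BK 3: (-6,0) -> (-8.487,-1.678) [heading=34, draw]
  -- iteration 2/4 --
  RT 90: heading 34 -> 304
  RT 146: heading 304 -> 158
  BK 3: (-8.487,-1.678) -> (-5.706,-2.801) [heading=158, draw]
  -- iteration 3/4 --
  RT 90: heading 158 -> 68
  RT 146: heading 68 -> 282
  BK 3: (-5.706,-2.801) -> (-6.329,0.133) [heading=282, draw]
  -- iteration 4/4 --
  RT 90: heading 282 -> 192
  RT 146: heading 192 -> 46
  BK 3: (-6.329,0.133) -> (-8.413,-2.025) [heading=46, draw]
]
RT 90: heading 46 -> 316
RT 180: heading 316 -> 136
Final: pos=(-8.413,-2.025), heading=136, 5 segment(s) drawn
Waypoints (6 total):
(0, 0)
(-6, 0)
(-8.487, -1.678)
(-5.706, -2.801)
(-6.329, 0.133)
(-8.413, -2.025)

Answer: (0, 0)
(-6, 0)
(-8.487, -1.678)
(-5.706, -2.801)
(-6.329, 0.133)
(-8.413, -2.025)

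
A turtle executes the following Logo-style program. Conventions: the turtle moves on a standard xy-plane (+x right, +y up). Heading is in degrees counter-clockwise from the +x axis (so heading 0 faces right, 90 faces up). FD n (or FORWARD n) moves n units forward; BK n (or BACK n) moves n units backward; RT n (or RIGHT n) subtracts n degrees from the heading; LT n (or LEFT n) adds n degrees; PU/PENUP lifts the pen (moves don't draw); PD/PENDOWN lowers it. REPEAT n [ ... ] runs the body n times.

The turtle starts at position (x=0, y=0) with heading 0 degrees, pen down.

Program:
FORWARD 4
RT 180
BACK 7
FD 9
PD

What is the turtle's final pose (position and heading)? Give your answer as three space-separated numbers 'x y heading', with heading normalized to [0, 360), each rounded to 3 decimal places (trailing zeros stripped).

Executing turtle program step by step:
Start: pos=(0,0), heading=0, pen down
FD 4: (0,0) -> (4,0) [heading=0, draw]
RT 180: heading 0 -> 180
BK 7: (4,0) -> (11,0) [heading=180, draw]
FD 9: (11,0) -> (2,0) [heading=180, draw]
PD: pen down
Final: pos=(2,0), heading=180, 3 segment(s) drawn

Answer: 2 0 180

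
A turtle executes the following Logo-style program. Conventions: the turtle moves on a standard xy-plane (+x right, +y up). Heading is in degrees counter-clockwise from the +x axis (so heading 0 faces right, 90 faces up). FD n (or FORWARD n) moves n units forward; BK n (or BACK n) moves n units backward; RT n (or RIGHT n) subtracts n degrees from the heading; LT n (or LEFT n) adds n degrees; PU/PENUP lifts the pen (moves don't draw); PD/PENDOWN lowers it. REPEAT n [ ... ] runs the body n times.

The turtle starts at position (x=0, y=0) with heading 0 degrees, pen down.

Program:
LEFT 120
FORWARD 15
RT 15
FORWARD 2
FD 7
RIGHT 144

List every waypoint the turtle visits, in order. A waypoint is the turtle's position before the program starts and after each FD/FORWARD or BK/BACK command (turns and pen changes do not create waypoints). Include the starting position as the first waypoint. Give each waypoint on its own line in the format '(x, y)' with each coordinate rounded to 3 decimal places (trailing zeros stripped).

Executing turtle program step by step:
Start: pos=(0,0), heading=0, pen down
LT 120: heading 0 -> 120
FD 15: (0,0) -> (-7.5,12.99) [heading=120, draw]
RT 15: heading 120 -> 105
FD 2: (-7.5,12.99) -> (-8.018,14.922) [heading=105, draw]
FD 7: (-8.018,14.922) -> (-9.829,21.684) [heading=105, draw]
RT 144: heading 105 -> 321
Final: pos=(-9.829,21.684), heading=321, 3 segment(s) drawn
Waypoints (4 total):
(0, 0)
(-7.5, 12.99)
(-8.018, 14.922)
(-9.829, 21.684)

Answer: (0, 0)
(-7.5, 12.99)
(-8.018, 14.922)
(-9.829, 21.684)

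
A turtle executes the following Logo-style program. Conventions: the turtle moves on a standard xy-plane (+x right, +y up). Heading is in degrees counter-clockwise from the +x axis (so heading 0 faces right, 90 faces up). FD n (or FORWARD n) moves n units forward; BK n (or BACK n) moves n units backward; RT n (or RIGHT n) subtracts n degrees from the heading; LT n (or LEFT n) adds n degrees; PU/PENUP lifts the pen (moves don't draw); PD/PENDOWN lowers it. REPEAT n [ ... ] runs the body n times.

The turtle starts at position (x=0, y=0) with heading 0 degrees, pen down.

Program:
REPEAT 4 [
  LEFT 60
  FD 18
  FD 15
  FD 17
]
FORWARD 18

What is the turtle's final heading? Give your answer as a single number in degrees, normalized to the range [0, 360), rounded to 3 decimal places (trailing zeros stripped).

Executing turtle program step by step:
Start: pos=(0,0), heading=0, pen down
REPEAT 4 [
  -- iteration 1/4 --
  LT 60: heading 0 -> 60
  FD 18: (0,0) -> (9,15.588) [heading=60, draw]
  FD 15: (9,15.588) -> (16.5,28.579) [heading=60, draw]
  FD 17: (16.5,28.579) -> (25,43.301) [heading=60, draw]
  -- iteration 2/4 --
  LT 60: heading 60 -> 120
  FD 18: (25,43.301) -> (16,58.89) [heading=120, draw]
  FD 15: (16,58.89) -> (8.5,71.88) [heading=120, draw]
  FD 17: (8.5,71.88) -> (0,86.603) [heading=120, draw]
  -- iteration 3/4 --
  LT 60: heading 120 -> 180
  FD 18: (0,86.603) -> (-18,86.603) [heading=180, draw]
  FD 15: (-18,86.603) -> (-33,86.603) [heading=180, draw]
  FD 17: (-33,86.603) -> (-50,86.603) [heading=180, draw]
  -- iteration 4/4 --
  LT 60: heading 180 -> 240
  FD 18: (-50,86.603) -> (-59,71.014) [heading=240, draw]
  FD 15: (-59,71.014) -> (-66.5,58.024) [heading=240, draw]
  FD 17: (-66.5,58.024) -> (-75,43.301) [heading=240, draw]
]
FD 18: (-75,43.301) -> (-84,27.713) [heading=240, draw]
Final: pos=(-84,27.713), heading=240, 13 segment(s) drawn

Answer: 240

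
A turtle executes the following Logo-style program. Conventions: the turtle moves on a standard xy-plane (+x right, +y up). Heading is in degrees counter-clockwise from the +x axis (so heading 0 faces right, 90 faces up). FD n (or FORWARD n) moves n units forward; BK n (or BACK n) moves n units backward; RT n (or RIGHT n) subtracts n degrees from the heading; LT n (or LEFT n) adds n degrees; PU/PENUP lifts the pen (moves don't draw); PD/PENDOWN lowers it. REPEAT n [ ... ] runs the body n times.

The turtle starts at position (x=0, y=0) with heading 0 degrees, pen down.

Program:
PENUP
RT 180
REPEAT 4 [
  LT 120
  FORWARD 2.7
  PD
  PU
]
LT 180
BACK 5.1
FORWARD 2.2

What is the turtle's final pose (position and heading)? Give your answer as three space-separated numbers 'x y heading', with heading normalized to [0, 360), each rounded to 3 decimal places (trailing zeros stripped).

Executing turtle program step by step:
Start: pos=(0,0), heading=0, pen down
PU: pen up
RT 180: heading 0 -> 180
REPEAT 4 [
  -- iteration 1/4 --
  LT 120: heading 180 -> 300
  FD 2.7: (0,0) -> (1.35,-2.338) [heading=300, move]
  PD: pen down
  PU: pen up
  -- iteration 2/4 --
  LT 120: heading 300 -> 60
  FD 2.7: (1.35,-2.338) -> (2.7,0) [heading=60, move]
  PD: pen down
  PU: pen up
  -- iteration 3/4 --
  LT 120: heading 60 -> 180
  FD 2.7: (2.7,0) -> (0,0) [heading=180, move]
  PD: pen down
  PU: pen up
  -- iteration 4/4 --
  LT 120: heading 180 -> 300
  FD 2.7: (0,0) -> (1.35,-2.338) [heading=300, move]
  PD: pen down
  PU: pen up
]
LT 180: heading 300 -> 120
BK 5.1: (1.35,-2.338) -> (3.9,-6.755) [heading=120, move]
FD 2.2: (3.9,-6.755) -> (2.8,-4.85) [heading=120, move]
Final: pos=(2.8,-4.85), heading=120, 0 segment(s) drawn

Answer: 2.8 -4.85 120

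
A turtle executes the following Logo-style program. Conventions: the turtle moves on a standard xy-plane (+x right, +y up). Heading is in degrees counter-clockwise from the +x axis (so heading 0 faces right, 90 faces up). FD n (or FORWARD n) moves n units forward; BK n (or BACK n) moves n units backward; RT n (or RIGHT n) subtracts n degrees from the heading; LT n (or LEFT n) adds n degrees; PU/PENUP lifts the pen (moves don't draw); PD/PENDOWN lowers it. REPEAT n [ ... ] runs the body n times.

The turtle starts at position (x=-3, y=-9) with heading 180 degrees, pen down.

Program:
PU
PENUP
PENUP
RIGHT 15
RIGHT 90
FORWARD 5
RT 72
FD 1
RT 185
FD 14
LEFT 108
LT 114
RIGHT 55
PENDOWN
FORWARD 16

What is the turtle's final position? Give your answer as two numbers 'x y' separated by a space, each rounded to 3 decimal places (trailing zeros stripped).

Executing turtle program step by step:
Start: pos=(-3,-9), heading=180, pen down
PU: pen up
PU: pen up
PU: pen up
RT 15: heading 180 -> 165
RT 90: heading 165 -> 75
FD 5: (-3,-9) -> (-1.706,-4.17) [heading=75, move]
RT 72: heading 75 -> 3
FD 1: (-1.706,-4.17) -> (-0.707,-4.118) [heading=3, move]
RT 185: heading 3 -> 178
FD 14: (-0.707,-4.118) -> (-14.699,-3.629) [heading=178, move]
LT 108: heading 178 -> 286
LT 114: heading 286 -> 40
RT 55: heading 40 -> 345
PD: pen down
FD 16: (-14.699,-3.629) -> (0.756,-7.771) [heading=345, draw]
Final: pos=(0.756,-7.771), heading=345, 1 segment(s) drawn

Answer: 0.756 -7.771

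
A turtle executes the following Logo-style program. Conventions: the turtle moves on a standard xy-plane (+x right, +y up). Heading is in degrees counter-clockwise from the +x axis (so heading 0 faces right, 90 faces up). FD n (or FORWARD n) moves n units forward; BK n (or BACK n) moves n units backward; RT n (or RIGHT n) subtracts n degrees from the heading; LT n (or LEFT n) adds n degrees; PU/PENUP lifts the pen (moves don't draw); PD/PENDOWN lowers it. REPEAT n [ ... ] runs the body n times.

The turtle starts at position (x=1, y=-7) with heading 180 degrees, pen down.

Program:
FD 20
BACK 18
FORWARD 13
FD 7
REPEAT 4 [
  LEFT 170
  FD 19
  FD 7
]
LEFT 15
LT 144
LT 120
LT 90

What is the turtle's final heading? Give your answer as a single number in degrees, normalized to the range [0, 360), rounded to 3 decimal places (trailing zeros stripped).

Executing turtle program step by step:
Start: pos=(1,-7), heading=180, pen down
FD 20: (1,-7) -> (-19,-7) [heading=180, draw]
BK 18: (-19,-7) -> (-1,-7) [heading=180, draw]
FD 13: (-1,-7) -> (-14,-7) [heading=180, draw]
FD 7: (-14,-7) -> (-21,-7) [heading=180, draw]
REPEAT 4 [
  -- iteration 1/4 --
  LT 170: heading 180 -> 350
  FD 19: (-21,-7) -> (-2.289,-10.299) [heading=350, draw]
  FD 7: (-2.289,-10.299) -> (4.605,-11.515) [heading=350, draw]
  -- iteration 2/4 --
  LT 170: heading 350 -> 160
  FD 19: (4.605,-11.515) -> (-13.249,-5.016) [heading=160, draw]
  FD 7: (-13.249,-5.016) -> (-19.827,-2.622) [heading=160, draw]
  -- iteration 3/4 --
  LT 170: heading 160 -> 330
  FD 19: (-19.827,-2.622) -> (-3.373,-12.122) [heading=330, draw]
  FD 7: (-3.373,-12.122) -> (2.69,-15.622) [heading=330, draw]
  -- iteration 4/4 --
  LT 170: heading 330 -> 140
  FD 19: (2.69,-15.622) -> (-11.865,-3.409) [heading=140, draw]
  FD 7: (-11.865,-3.409) -> (-17.228,1.09) [heading=140, draw]
]
LT 15: heading 140 -> 155
LT 144: heading 155 -> 299
LT 120: heading 299 -> 59
LT 90: heading 59 -> 149
Final: pos=(-17.228,1.09), heading=149, 12 segment(s) drawn

Answer: 149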